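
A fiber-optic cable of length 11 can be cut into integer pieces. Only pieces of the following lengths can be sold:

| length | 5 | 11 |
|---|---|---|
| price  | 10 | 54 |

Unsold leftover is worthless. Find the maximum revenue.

Consider every possible first cut. r[k] is the best of p[i]+r[k−i] over all sellable i≤k.
r[1] = 0
r[2] = 0
r[3] = 0
r[4] = 0
r[5] = 10
r[6] = 10
r[7] = 10
r[8] = 10
r[9] = 10
r[10] = 20  (first piece 5, then r[5]=10)
r[11] = max(10+10, 54+0) = 54
One optimal cutting: 11 → $54.

54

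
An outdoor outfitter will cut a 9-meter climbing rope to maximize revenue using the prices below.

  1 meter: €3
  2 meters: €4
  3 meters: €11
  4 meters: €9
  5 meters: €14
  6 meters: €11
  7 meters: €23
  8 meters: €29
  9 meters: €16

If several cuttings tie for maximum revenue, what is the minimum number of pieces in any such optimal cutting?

Let r[k] be the best obtainable value from length k. For each k, try every first piece i and keep the best of price[i] + r[k−i].
r[1] = 3
r[2] = max(3+3, 4+0) = 6
r[3] = max(3+6, 4+3, 11+0) = 11
r[4] = max(3+11, 4+6, 11+3, 9+0) = 14
r[5] = max(3+14, 4+11, 11+6, 9+3, 14+0) = 17
r[6] = max(3+17, 4+14, 11+11, 9+6, 14+3, 11+0) = 22
r[7] = max(3+22, 4+17, 11+14, …, 11+3, 23+0) = 25
r[8] = max(3+25, 4+22, 11+17, …, 23+3, 29+0) = 29
r[9] = max(3+29, 4+25, 11+22, …, 29+3, 16+0) = 33
Maximum revenue is €33.
Now minimize piece count subject to staying optimal: for each k, pieces[k] = 1 + min over i with p[i]+r[k−i]=r[k] of pieces[k−i].
pieces[6] = 2
pieces[7] = 3
pieces[8] = 1
pieces[9] = 3

3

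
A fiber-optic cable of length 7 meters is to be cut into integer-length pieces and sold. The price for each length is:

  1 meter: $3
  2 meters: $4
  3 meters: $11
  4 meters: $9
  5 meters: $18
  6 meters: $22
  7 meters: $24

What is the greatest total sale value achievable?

Consider every possible first cut. r[k] is the best of p[i]+r[k−i] over all sellable i≤k.
r[1] = 3
r[2] = max(3+3, 4+0) = 6
r[3] = max(3+6, 4+3, 11+0) = 11
r[4] = max(3+11, 4+6, 11+3, 9+0) = 14
r[5] = max(3+14, 4+11, 11+6, 9+3, 18+0) = 18
r[6] = max(3+18, 4+14, 11+11, 9+6, 18+3, 22+0) = 22
r[7] = max(3+22, 4+18, 11+14, …, 22+3, 24+0) = 25
One optimal cutting: 3 + 3 + 1 → $11 + $11 + $3 = $25.

25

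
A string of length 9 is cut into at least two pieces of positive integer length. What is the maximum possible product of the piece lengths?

Fill prod[k] for k=2..9: at each k try every first piece i and multiply by the better of (k−i) uncut or prod[k−i].
prod[2] = 1*max(1,0) = 1*1 = 1
prod[3] = 1*max(2,1) = 1*2 = 2
prod[4] = 2*max(2,1) = 2*2 = 4
prod[5] = 2*max(3,2) = 2*3 = 6
prod[6] = 3*max(3,2) = 3*3 = 9
prod[7] = 2*max(5,6) = 2*6 = 12
prod[8] = 2*max(6,9) = 2*9 = 18
prod[9] = 3*max(6,9) = 3*9 = 27
One optimal split: 3 + 3 + 3; product 3*3*3 = 27.

27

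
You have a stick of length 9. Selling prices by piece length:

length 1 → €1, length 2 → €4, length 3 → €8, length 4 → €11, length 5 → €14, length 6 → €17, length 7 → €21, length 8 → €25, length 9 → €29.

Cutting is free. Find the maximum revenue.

Consider every possible first cut. r[k] is the best of p[i]+r[k−i] over all sellable i≤k.
r[1] = 1
r[2] = max(1+1, 4+0) = 4
r[3] = max(1+4, 4+1, 8+0) = 8
r[4] = max(1+8, 4+4, 8+1, 11+0) = 11
r[5] = max(1+11, 4+8, 8+4, 11+1, 14+0) = 14
r[6] = max(1+14, 4+11, 8+8, 11+4, 14+1, 17+0) = 17
r[7] = max(1+17, 4+14, 8+11, …, 17+1, 21+0) = 21
r[8] = max(1+21, 4+17, 8+14, …, 21+1, 25+0) = 25
r[9] = max(1+25, 4+21, 8+17, …, 25+1, 29+0) = 29
Best is to sell the whole 9-unit piece uncut for €29.

29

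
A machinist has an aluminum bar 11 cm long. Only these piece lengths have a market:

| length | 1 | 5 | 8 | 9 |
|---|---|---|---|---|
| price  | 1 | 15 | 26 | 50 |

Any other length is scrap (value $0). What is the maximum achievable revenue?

Build r[k] bottom-up: r[k] = max over allowed piece i of (p[i] + r[k−i]).
r[1] = 1
r[2] = 2  (first piece 1, then r[1]=1)
r[3] = 3  (first piece 1, then r[2]=2)
r[4] = 4  (first piece 1, then r[3]=3)
r[5] = max(1+4, 15+0) = 15
r[6] = max(1+15, 15+1) = 16
r[7] = max(1+16, 15+2) = 17
r[8] = max(1+17, 15+3, 26+0) = 26
r[9] = max(1+26, 15+4, 26+1, 50+0) = 50
r[10] = max(1+50, 15+15, 26+2, 50+1) = 51
r[11] = max(1+51, 15+16, 26+3, 50+2) = 52
One optimal cutting: 9 + 1 + 1 → $52.

52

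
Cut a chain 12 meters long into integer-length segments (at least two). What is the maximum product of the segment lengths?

81

Let prod[k] be the best product for length k (with at least one cut). For each first piece i, the rest contributes max(k−i, prod[k−i]).
Small cases: prod[2]=1, prod[3]=2, prod[4]=4, prod[5]=6.
prod[6] = 3×max(3,2) = 3×3 = 9
prod[7] = 2×max(5,6) = 2×6 = 12
prod[8] = 2×max(6,9) = 2×9 = 18
prod[9] = 3×max(6,9) = 3×9 = 27
prod[10] = 2×max(8,18) = 2×18 = 36
prod[11] = 2×max(9,27) = 2×27 = 54
prod[12] = 3×max(9,27) = 3×27 = 81
One optimal split: 3 + 3 + 3 + 3; product 3×3×3×3 = 81.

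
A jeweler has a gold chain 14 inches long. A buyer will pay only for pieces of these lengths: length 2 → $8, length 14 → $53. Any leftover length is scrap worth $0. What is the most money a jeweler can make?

56

Let f[k] be the best obtainable value from length k. For each k, try every first piece i and keep the best of price[i] + f[k−i].
f[1] = 0
f[2] = 8
f[3] = 8
f[4] = 16  (first piece 2, then f[2]=8)
f[5] = 16
f[6] = 24  (first piece 2, then f[4]=16)
f[7] = 24
f[8] = 32  (first piece 2, then f[6]=24)
f[9] = 32
f[10] = 40  (first piece 2, then f[8]=32)
f[11] = 40
f[12] = 48  (first piece 2, then f[10]=40)
f[13] = 48
f[14] = 56  (first piece 2, then f[12]=48)
One optimal cutting: 2 + 2 + 2 + 2 + 2 + 2 + 2 → $56.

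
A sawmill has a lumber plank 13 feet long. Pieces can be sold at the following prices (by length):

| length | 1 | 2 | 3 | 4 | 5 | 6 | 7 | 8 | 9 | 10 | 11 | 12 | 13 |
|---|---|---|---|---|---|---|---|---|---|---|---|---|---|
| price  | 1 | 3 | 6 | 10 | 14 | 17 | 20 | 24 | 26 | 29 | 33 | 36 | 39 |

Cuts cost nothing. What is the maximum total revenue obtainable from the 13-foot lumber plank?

39

Build best[k] bottom-up: best[k] = max over allowed piece i of (p[i] + best[k−i]).
best[1] = 1
best[2] = max(1+1, 3+0) = 3
best[3] = max(1+3, 3+1, 6+0) = 6
best[4] = max(1+6, 3+3, 6+1, 10+0) = 10
best[5] = max(1+10, 3+6, 6+3, 10+1, 14+0) = 14
best[6] = max(1+14, 3+10, 6+6, 10+3, 14+1, 17+0) = 17
best[7] = max(1+17, 3+14, 6+10, …, 17+1, 20+0) = 20
best[8] = max(1+20, 3+17, 6+14, …, 20+1, 24+0) = 24
best[9] = max(1+24, 3+20, 6+17, …, 24+1, 26+0) = 26
best[10] = max(1+26, 3+24, 6+20, …, 26+1, 29+0) = 29
best[11] = max(1+29, 3+26, 6+24, …, 29+1, 33+0) = 33
best[12] = max(1+33, 3+29, 6+26, …, 33+1, 36+0) = 36
best[13] = max(1+36, 3+33, 6+29, …, 36+1, 39+0) = 39
Best is to sell the whole 13-foot piece uncut for $39.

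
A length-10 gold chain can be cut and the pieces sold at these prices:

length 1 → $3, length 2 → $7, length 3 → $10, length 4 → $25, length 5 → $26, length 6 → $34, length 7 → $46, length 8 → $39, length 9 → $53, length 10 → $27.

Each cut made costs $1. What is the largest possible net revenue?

Build v[k] bottom-up: v[k] = max over allowed piece i of (p[i] + v[k−i]) − 1 per cut.
v[1] = 3
v[2] = 7
v[3] = 10
v[4] = 25
v[5] = 27  (first piece 1, then v[4]=25)
v[6] = 34
v[7] = 46
v[8] = 49  (first piece 4, then v[4]=25)
v[9] = 53
v[10] = 58  (first piece 4, then v[6]=34)
One optimal plan: pieces 6 + 4 (1 cut) → $59 − $1 = $58.

58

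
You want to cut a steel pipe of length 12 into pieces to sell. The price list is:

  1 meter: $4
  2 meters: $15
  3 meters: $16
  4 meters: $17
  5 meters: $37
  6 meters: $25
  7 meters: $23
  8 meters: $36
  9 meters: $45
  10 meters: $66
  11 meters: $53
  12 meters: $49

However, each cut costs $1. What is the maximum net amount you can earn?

Consider every possible first cut. net[k] is the best of p[i]+net[k−i] over all sellable i≤k, charging 1 whenever i<k.
net[1] = 4
net[2] = max(4+4-1, 15+0) = 15
net[3] = max(4+15-1, 15+4-1, 16+0) = 18
net[4] = max(4+18-1, 15+15-1, 16+4-1, 17+0) = 29
net[5] = max(4+29-1, 15+18-1, 16+15-1, 17+4-1, 37+0) = 37
net[6] = max(4+37-1, 15+29-1, 16+18-1, 17+15-1, 37+4-1, 25+0) = 43
net[7] = max(4+43-1, 15+37-1, 16+29-1, …, 25+4-1, 23+0) = 51
net[8] = max(4+51-1, 15+43-1, 16+37-1, …, 23+4-1, 36+0) = 57
net[9] = max(4+57-1, 15+51-1, 16+43-1, …, 36+4-1, 45+0) = 65
net[10] = max(4+65-1, 15+57-1, 16+51-1, …, 45+4-1, 66+0) = 73
net[11] = max(4+73-1, 15+65-1, 16+57-1, …, 66+4-1, 53+0) = 79
net[12] = max(4+79-1, 15+73-1, 16+65-1, …, 53+4-1, 49+0) = 87
One optimal plan: pieces 5 + 5 + 2 (2 cuts) → $89 − $2 = $87.

87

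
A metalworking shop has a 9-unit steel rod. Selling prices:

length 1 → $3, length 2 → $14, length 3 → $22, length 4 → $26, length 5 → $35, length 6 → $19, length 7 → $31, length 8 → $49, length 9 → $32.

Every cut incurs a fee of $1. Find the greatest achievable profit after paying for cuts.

Build r[k] bottom-up: r[k] = max over allowed piece i of (p[i] + r[k−i]) − 1 per cut.
r[1] = 3
r[2] = max(3+3-1, 14+0) = 14
r[3] = max(3+14-1, 14+3-1, 22+0) = 22
r[4] = max(3+22-1, 14+14-1, 22+3-1, 26+0) = 27
r[5] = max(3+27-1, 14+22-1, 22+14-1, 26+3-1, 35+0) = 35
r[6] = max(3+35-1, 14+27-1, 22+22-1, 26+14-1, 35+3-1, 19+0) = 43
r[7] = max(3+43-1, 14+35-1, 22+27-1, …, 19+3-1, 31+0) = 48
r[8] = max(3+48-1, 14+43-1, 22+35-1, …, 31+3-1, 49+0) = 56
r[9] = max(3+56-1, 14+48-1, 22+43-1, …, 49+3-1, 32+0) = 64
One optimal plan: pieces 3 + 3 + 3 (2 cuts) → $66 − $2 = $64.

64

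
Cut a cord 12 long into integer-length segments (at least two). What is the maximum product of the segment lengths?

81

Define g[k] = max over 1≤i<k of i · max(k−i, g[k−i]); the inner max lets the remainder stay uncut if that's better.
Small cases: g[2]=1, g[3]=2, g[4]=4, g[5]=6, g[6]=9.
g[7] = 2·max(5,6) = 2·6 = 12
g[8] = 2·max(6,9) = 2·9 = 18
g[9] = 3·max(6,9) = 3·9 = 27
g[10] = 2·max(8,18) = 2·18 = 36
g[11] = 2·max(9,27) = 2·27 = 54
g[12] = 3·max(9,27) = 3·27 = 81
One optimal split: 3 + 3 + 3 + 3; product 3·3·3·3 = 81.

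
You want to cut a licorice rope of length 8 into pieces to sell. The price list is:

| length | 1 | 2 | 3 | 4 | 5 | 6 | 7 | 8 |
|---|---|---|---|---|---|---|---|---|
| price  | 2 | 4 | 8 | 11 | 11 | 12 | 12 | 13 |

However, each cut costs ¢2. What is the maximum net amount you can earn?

20

Consider every possible first cut. r[k] is the best of p[i]+r[k−i] over all sellable i≤k, charging 2 whenever i<k.
r[1] = 2
r[2] = max(2+2-2, 4+0) = 4
r[3] = max(2+4-2, 4+2-2, 8+0) = 8
r[4] = max(2+8-2, 4+4-2, 8+2-2, 11+0) = 11
r[5] = max(2+11-2, 4+8-2, 8+4-2, 11+2-2, 11+0) = 11
r[6] = max(2+11-2, 4+11-2, 8+8-2, 11+4-2, 11+2-2, 12+0) = 14
r[7] = max(2+14-2, 4+11-2, 8+11-2, …, 12+2-2, 12+0) = 17
r[8] = max(2+17-2, 4+14-2, 8+11-2, …, 12+2-2, 13+0) = 20
One optimal plan: pieces 4 + 4 (1 cut) → ¢22 − ¢2 = ¢20.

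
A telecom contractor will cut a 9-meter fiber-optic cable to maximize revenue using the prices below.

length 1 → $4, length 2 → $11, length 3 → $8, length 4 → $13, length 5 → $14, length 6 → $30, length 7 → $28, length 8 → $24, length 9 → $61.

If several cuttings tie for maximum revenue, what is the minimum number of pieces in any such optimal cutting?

1

Consider every possible first cut. r[k] is the best of p[i]+r[k−i] over all sellable i≤k.
r[1] = 4
r[2] = 11
r[3] = 15  (first piece 1, then r[2]=11)
r[4] = 22  (first piece 2, then r[2]=11)
r[5] = 26  (first piece 1, then r[4]=22)
r[6] = 33  (first piece 2, then r[4]=22)
r[7] = 37  (first piece 1, then r[6]=33)
r[8] = 44  (first piece 2, then r[6]=33)
r[9] = 61
Maximum revenue is $61.
Now minimize piece count subject to staying optimal: for each k, pieces[k] = 1 + min over i with p[i]+r[k−i]=r[k] of pieces[k−i].
pieces[6] = 3
pieces[7] = 4
pieces[8] = 4
pieces[9] = 1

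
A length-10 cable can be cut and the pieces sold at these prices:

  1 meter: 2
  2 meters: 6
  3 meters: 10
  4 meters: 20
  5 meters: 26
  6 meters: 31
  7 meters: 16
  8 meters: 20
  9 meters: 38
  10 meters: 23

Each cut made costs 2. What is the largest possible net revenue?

Let r[k] be the best obtainable value from length k. For each k, try every first piece i and keep the best of price[i] + r[k−i] minus the 2 cut fee when i<k.
r[1] = 2
r[2] = 6
r[3] = 10
r[4] = 20
r[5] = 26
r[6] = 31
r[7] = 31  (first piece 1, then r[6]=31)
r[8] = 38  (first piece 4, then r[4]=20)
r[9] = 44  (first piece 4, then r[5]=26)
r[10] = 50  (first piece 5, then r[5]=26)
One optimal plan: pieces 5 + 5 (1 cut) → 52 − 2 = 50.

50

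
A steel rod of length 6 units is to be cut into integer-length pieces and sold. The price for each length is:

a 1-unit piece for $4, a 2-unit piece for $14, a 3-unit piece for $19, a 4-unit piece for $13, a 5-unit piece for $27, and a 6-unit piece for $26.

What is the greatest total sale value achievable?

42

Build R[k] bottom-up: R[k] = max over allowed piece i of (p[i] + R[k−i]).
R[1] = 4
R[2] = 14
R[3] = 19
R[4] = 28  (first piece 2, then R[2]=14)
R[5] = 33  (first piece 2, then R[3]=19)
R[6] = 42  (first piece 2, then R[4]=28)
One optimal cutting: 2 + 2 + 2 → $14 + $14 + $14 = $42.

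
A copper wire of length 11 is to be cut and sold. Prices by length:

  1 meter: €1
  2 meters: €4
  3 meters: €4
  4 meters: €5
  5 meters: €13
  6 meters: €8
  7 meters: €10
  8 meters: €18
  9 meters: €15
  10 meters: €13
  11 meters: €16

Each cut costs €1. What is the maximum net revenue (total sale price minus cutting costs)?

Let v[k] be the best obtainable value from length k. For each k, try every first piece i and keep the best of price[i] + v[k−i] minus the 1 cut fee when i<k.
v[1] = 1
v[2] = max(1+1-1, 4+0) = 4
v[3] = max(1+4-1, 4+1-1, 4+0) = 4
v[4] = max(1+4-1, 4+4-1, 4+1-1, 5+0) = 7
v[5] = max(1+7-1, 4+4-1, 4+4-1, 5+1-1, 13+0) = 13
v[6] = max(1+13-1, 4+7-1, 4+4-1, 5+4-1, 13+1-1, 8+0) = 13
v[7] = max(1+13-1, 4+13-1, 4+7-1, …, 8+1-1, 10+0) = 16
v[8] = max(1+16-1, 4+13-1, 4+13-1, …, 10+1-1, 18+0) = 18
v[9] = max(1+18-1, 4+16-1, 4+13-1, …, 18+1-1, 15+0) = 19
v[10] = max(1+19-1, 4+18-1, 4+16-1, …, 15+1-1, 13+0) = 25
v[11] = max(1+25-1, 4+19-1, 4+18-1, …, 13+1-1, 16+0) = 25
One optimal plan: pieces 5 + 5 + 1 (2 cuts) → €27 − €2 = €25.

25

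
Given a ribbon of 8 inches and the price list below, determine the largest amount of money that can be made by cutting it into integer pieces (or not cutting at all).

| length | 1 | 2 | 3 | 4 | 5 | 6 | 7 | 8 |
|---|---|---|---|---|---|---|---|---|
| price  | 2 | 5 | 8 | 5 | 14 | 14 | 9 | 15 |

22

Build v[k] bottom-up: v[k] = max over allowed piece i of (p[i] + v[k−i]).
v[1] = 2
v[2] = max(2+2, 5+0) = 5
v[3] = max(2+5, 5+2, 8+0) = 8
v[4] = max(2+8, 5+5, 8+2, 5+0) = 10
v[5] = max(2+10, 5+8, 8+5, 5+2, 14+0) = 14
v[6] = max(2+14, 5+10, 8+8, 5+5, 14+2, 14+0) = 16
v[7] = max(2+16, 5+14, 8+10, …, 14+2, 9+0) = 19
v[8] = max(2+19, 5+16, 8+14, …, 9+2, 15+0) = 22
One optimal cutting: 5 + 3 → ¢14 + ¢8 = ¢22.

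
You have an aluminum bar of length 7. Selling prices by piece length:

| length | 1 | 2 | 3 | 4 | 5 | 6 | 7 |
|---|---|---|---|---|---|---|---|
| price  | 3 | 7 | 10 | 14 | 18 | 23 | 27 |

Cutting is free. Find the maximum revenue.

27

Consider every possible first cut. v[k] is the best of p[i]+v[k−i] over all sellable i≤k.
v[1] = 3
v[2] = max(3+3, 7+0) = 7
v[3] = max(3+7, 7+3, 10+0) = 10
v[4] = max(3+10, 7+7, 10+3, 14+0) = 14
v[5] = max(3+14, 7+10, 10+7, 14+3, 18+0) = 18
v[6] = max(3+18, 7+14, 10+10, 14+7, 18+3, 23+0) = 23
v[7] = max(3+23, 7+18, 10+14, …, 23+3, 27+0) = 27
Best is to sell the whole 7-cm piece uncut for $27.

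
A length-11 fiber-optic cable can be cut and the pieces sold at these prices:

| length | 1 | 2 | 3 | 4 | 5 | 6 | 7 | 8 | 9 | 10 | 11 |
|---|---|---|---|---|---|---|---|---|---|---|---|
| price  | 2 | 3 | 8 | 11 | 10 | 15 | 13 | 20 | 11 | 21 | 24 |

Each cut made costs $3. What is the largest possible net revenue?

25

Build r[k] bottom-up: r[k] = max over allowed piece i of (p[i] + r[k−i]) − 3 per cut.
r[1] = 2
r[2] = max(2+2-3, 3+0) = 3
r[3] = max(2+3-3, 3+2-3, 8+0) = 8
r[4] = max(2+8-3, 3+3-3, 8+2-3, 11+0) = 11
r[5] = max(2+11-3, 3+8-3, 8+3-3, 11+2-3, 10+0) = 10
r[6] = max(2+10-3, 3+11-3, 8+8-3, 11+3-3, 10+2-3, 15+0) = 15
r[7] = max(2+15-3, 3+10-3, 8+11-3, …, 15+2-3, 13+0) = 16
r[8] = max(2+16-3, 3+15-3, 8+10-3, …, 13+2-3, 20+0) = 20
r[9] = max(2+20-3, 3+16-3, 8+15-3, …, 20+2-3, 11+0) = 20
r[10] = max(2+20-3, 3+20-3, 8+16-3, …, 11+2-3, 21+0) = 23
r[11] = max(2+23-3, 3+20-3, 8+20-3, …, 21+2-3, 24+0) = 25
One optimal plan: pieces 8 + 3 (1 cut) → $28 − $3 = $25.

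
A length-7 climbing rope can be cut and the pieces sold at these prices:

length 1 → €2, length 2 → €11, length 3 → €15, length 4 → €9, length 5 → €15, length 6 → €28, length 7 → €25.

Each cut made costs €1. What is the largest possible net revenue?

35

Let net[k] be the best obtainable value from length k. For each k, try every first piece i and keep the best of price[i] + net[k−i] minus the 1 cut fee when i<k.
net[1] = 2
net[2] = max(2+2-1, 11+0) = 11
net[3] = max(2+11-1, 11+2-1, 15+0) = 15
net[4] = max(2+15-1, 11+11-1, 15+2-1, 9+0) = 21
net[5] = max(2+21-1, 11+15-1, 15+11-1, 9+2-1, 15+0) = 25
net[6] = max(2+25-1, 11+21-1, 15+15-1, 9+11-1, 15+2-1, 28+0) = 31
net[7] = max(2+31-1, 11+25-1, 15+21-1, …, 28+2-1, 25+0) = 35
One optimal plan: pieces 3 + 2 + 2 (2 cuts) → €37 − €2 = €35.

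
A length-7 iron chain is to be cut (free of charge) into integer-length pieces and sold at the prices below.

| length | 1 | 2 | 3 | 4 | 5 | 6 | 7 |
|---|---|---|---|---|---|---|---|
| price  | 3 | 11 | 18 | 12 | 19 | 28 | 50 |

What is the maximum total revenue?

Consider every possible first cut. v[k] is the best of p[i]+v[k−i] over all sellable i≤k.
v[1] = 3
v[2] = 11
v[3] = 18
v[4] = 22  (first piece 2, then v[2]=11)
v[5] = 29  (first piece 2, then v[3]=18)
v[6] = 36  (first piece 3, then v[3]=18)
v[7] = 50
Best is to sell the whole 7-link piece uncut for $50.

50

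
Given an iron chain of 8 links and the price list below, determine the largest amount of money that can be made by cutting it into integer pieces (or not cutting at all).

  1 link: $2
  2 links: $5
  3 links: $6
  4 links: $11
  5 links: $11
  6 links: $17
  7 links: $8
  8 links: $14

Build best[k] bottom-up: best[k] = max over allowed piece i of (p[i] + best[k−i]).
best[1] = 2
best[2] = 5
best[3] = 7  (first piece 1, then best[2]=5)
best[4] = 11
best[5] = 13  (first piece 1, then best[4]=11)
best[6] = 17
best[7] = 19  (first piece 1, then best[6]=17)
best[8] = 22  (first piece 2, then best[6]=17)
One optimal cutting: 6 + 2 → $17 + $5 = $22.

22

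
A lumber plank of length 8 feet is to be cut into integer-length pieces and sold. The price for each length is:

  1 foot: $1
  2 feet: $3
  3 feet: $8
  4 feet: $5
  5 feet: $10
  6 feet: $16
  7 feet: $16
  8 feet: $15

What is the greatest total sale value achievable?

19

Consider every possible first cut. R[k] is the best of p[i]+R[k−i] over all sellable i≤k.
R[1] = 1
R[2] = max(1+1, 3+0) = 3
R[3] = max(1+3, 3+1, 8+0) = 8
R[4] = max(1+8, 3+3, 8+1, 5+0) = 9
R[5] = max(1+9, 3+8, 8+3, 5+1, 10+0) = 11
R[6] = max(1+11, 3+9, 8+8, 5+3, 10+1, 16+0) = 16
R[7] = max(1+16, 3+11, 8+9, …, 16+1, 16+0) = 17
R[8] = max(1+17, 3+16, 8+11, …, 16+1, 15+0) = 19
One optimal cutting: 3 + 3 + 2 → $8 + $8 + $3 = $19.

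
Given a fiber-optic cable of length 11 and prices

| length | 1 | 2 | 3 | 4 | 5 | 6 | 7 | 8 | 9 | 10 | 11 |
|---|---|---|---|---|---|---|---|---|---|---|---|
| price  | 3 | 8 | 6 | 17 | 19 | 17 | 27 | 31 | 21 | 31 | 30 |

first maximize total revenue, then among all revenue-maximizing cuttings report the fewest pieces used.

Let r[k] be the best obtainable value from length k. For each k, try every first piece i and keep the best of price[i] + r[k−i].
r[1] = 3
r[2] = max(3+3, 8+0) = 8
r[3] = max(3+8, 8+3, 6+0) = 11
r[4] = max(3+11, 8+8, 6+3, 17+0) = 17
r[5] = max(3+17, 8+11, 6+8, 17+3, 19+0) = 20
r[6] = max(3+20, 8+17, 6+11, 17+8, 19+3, 17+0) = 25
r[7] = max(3+25, 8+20, 6+17, …, 17+3, 27+0) = 28
r[8] = max(3+28, 8+25, 6+20, …, 27+3, 31+0) = 34
r[9] = max(3+34, 8+28, 6+25, …, 31+3, 21+0) = 37
r[10] = max(3+37, 8+34, 6+28, …, 21+3, 31+0) = 42
r[11] = max(3+42, 8+37, 6+34, …, 31+3, 30+0) = 45
Maximum revenue is $45.
Now minimize piece count subject to staying optimal: for each k, pieces[k] = 1 + min over i with p[i]+r[k−i]=r[k] of pieces[k−i].
pieces[8] = 2
pieces[9] = 3
pieces[10] = 3
pieces[11] = 4

4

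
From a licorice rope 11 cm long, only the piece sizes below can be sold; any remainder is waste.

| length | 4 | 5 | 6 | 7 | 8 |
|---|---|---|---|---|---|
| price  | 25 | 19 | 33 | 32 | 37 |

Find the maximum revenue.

58

Build f[k] bottom-up: f[k] = max over allowed piece i of (p[i] + f[k−i]).
f[1] = 0
f[2] = 0
f[3] = 0
f[4] = 25
f[5] = 25
f[6] = 33
f[7] = 33
f[8] = 50  (first piece 4, then f[4]=25)
f[9] = 50
f[10] = 58  (first piece 4, then f[6]=33)
f[11] = 58
One optimal cutting: pieces 6 + 4 with 1 cm of scrap → ¢58.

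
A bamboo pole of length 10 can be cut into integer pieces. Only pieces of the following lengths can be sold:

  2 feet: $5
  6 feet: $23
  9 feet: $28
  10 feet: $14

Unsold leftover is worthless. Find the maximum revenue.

Build best[k] bottom-up: best[k] = max over allowed piece i of (p[i] + best[k−i]).
best[1] = 0
best[2] = 5
best[3] = 5
best[4] = 10  (first piece 2, then best[2]=5)
best[5] = 10
best[6] = max(5+10, 23+0) = 23
best[7] = max(5+10, 23+0) = 23
best[8] = max(5+23, 23+5) = 28
best[9] = max(5+23, 23+5, 28+0) = 28
best[10] = max(5+28, 23+10, 28+0, 14+0) = 33
One optimal cutting: 6 + 2 + 2 → $33.

33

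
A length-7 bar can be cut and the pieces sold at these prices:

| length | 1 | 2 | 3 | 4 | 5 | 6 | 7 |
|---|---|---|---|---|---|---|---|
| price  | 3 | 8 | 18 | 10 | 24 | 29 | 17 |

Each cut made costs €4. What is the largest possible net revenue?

Build net[k] bottom-up: net[k] = max over allowed piece i of (p[i] + net[k−i]) − 4 per cut.
net[1] = 3
net[2] = max(3+3-4, 8+0) = 8
net[3] = max(3+8-4, 8+3-4, 18+0) = 18
net[4] = max(3+18-4, 8+8-4, 18+3-4, 10+0) = 17
net[5] = max(3+17-4, 8+18-4, 18+8-4, 10+3-4, 24+0) = 24
net[6] = max(3+24-4, 8+17-4, 18+18-4, 10+8-4, 24+3-4, 29+0) = 32
net[7] = max(3+32-4, 8+24-4, 18+17-4, …, 29+3-4, 17+0) = 31
One optimal plan: pieces 3 + 3 + 1 (2 cuts) → €39 − €8 = €31.

31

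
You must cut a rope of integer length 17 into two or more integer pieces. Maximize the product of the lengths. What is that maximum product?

Let g[k] be the best product for length k (with at least one cut). For each first piece i, the rest contributes max(k−i, g[k−i]).
Small cases: g[2]=1, g[3]=2, g[4]=4, g[5]=6, g[6]=9, g[7]=12, g[8]=18, g[9]=27, g[10]=36.
g[11] = max(1*36, 2*27, 3*18, …, 9*2, 10*1) = 54
g[12] = max(1*54, 2*36, 3*27, …, 10*2, 11*1) = 81
g[13] = max(1*81, 2*54, 3*36, …, 11*2, 12*1) = 108
g[14] = max(1*108, 2*81, 3*54, …, 12*2, 13*1) = 162
g[15] = max(1*162, 2*108, 3*81, …, 13*2, 14*1) = 243
g[16] = max(1*243, 2*162, 3*108, …, 14*2, 15*1) = 324
g[17] = max(1*324, 2*243, 3*162, …, 15*2, 16*1) = 486
One optimal split: 3 + 3 + 3 + 3 + 3 + 2; product 3*3*3*3*3*2 = 486.

486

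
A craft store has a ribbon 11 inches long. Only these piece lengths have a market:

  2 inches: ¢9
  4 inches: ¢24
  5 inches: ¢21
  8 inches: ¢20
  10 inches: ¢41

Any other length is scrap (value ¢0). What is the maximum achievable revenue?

57

Let f[k] be the best obtainable value from length k. For each k, try every first piece i and keep the best of price[i] + f[k−i].
f[1] = 0
f[2] = 9
f[3] = 9
f[4] = 24
f[5] = 24
f[6] = 33  (first piece 2, then f[4]=24)
f[7] = 33
f[8] = 48  (first piece 4, then f[4]=24)
f[9] = 48
f[10] = 57  (first piece 2, then f[8]=48)
f[11] = 57
One optimal cutting: pieces 4 + 4 + 2 with 1 inch of scrap → ¢57.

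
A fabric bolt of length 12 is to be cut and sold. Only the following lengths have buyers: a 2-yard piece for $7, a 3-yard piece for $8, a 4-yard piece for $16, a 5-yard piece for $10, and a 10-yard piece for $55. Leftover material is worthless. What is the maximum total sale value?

62

Build best[k] bottom-up: best[k] = max over allowed piece i of (p[i] + best[k−i]).
best[1] = 0
best[2] = 7
best[3] = max(7+0, 8+0) = 8
best[4] = max(7+7, 8+0, 16+0) = 16
best[5] = max(7+8, 8+7, 16+0, 10+0) = 16
best[6] = max(7+16, 8+8, 16+7, 10+0) = 23
best[7] = max(7+16, 8+16, 16+8, 10+7) = 24
best[8] = max(7+23, 8+16, 16+16, 10+8) = 32
best[9] = max(7+24, 8+23, 16+16, 10+16) = 32
best[10] = max(7+32, 8+24, 16+23, 10+16, 55+0) = 55
best[11] = max(7+32, 8+32, 16+24, 10+23, 55+0) = 55
best[12] = max(7+55, 8+32, 16+32, 10+24, 55+7) = 62
One optimal cutting: 10 + 2 → $62.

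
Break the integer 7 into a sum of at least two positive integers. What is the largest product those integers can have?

Fill prod[k] for k=2..7: at each k try every first piece i and multiply by the better of (k−i) uncut or prod[k−i].
Small cases: prod[2]=1.
prod[3] = 1×max(2,1) = 1×2 = 2
prod[4] = 2×max(2,1) = 2×2 = 4
prod[5] = 2×max(3,2) = 2×3 = 6
prod[6] = 3×max(3,2) = 3×3 = 9
prod[7] = 2×max(5,6) = 2×6 = 12
One optimal split: 3 + 2 + 2; product 3×2×2 = 12.

12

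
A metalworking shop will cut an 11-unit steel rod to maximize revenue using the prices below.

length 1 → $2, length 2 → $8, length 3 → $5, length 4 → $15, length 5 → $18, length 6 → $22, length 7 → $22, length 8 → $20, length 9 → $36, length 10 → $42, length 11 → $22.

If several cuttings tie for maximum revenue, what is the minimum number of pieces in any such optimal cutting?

2

Consider every possible first cut. r[k] is the best of p[i]+r[k−i] over all sellable i≤k.
r[1] = 2
r[2] = 8
r[3] = 10  (first piece 1, then r[2]=8)
r[4] = 16  (first piece 2, then r[2]=8)
r[5] = 18  (first piece 1, then r[4]=16)
r[6] = 24  (first piece 2, then r[4]=16)
r[7] = 26  (first piece 1, then r[6]=24)
r[8] = 32  (first piece 2, then r[6]=24)
r[9] = 36
r[10] = 42
r[11] = 44  (first piece 1, then r[10]=42)
Maximum revenue is $44.
Now minimize piece count subject to staying optimal: for each k, pieces[k] = 1 + min over i with p[i]+r[k−i]=r[k] of pieces[k−i].
pieces[8] = 4
pieces[9] = 1
pieces[10] = 1
pieces[11] = 2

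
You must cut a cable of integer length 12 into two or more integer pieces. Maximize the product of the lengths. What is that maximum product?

81

Let f[k] be the best product for length k (with at least one cut). For each first piece i, the rest contributes max(k−i, f[k−i]).
f[2] = 1×max(1,0) = 1×1 = 1
f[3] = max(1×2, 2×1) = 2
f[4] = max(1×3, 2×2, 3×1) = 4
f[5] = max(1×4, 2×3, 3×2, 4×1) = 6
f[6] = max(1×6, 2×4, 3×3, 4×2, 5×1) = 9
f[7] = max(1×9, 2×6, 3×4, 4×3, 5×2, 6×1) = 12
f[8] = max(1×12, 2×9, 3×6, …, 6×2, 7×1) = 18
f[9] = max(1×18, 2×12, 3×9, …, 7×2, 8×1) = 27
f[10] = max(1×27, 2×18, 3×12, …, 8×2, 9×1) = 36
f[11] = max(1×36, 2×27, 3×18, …, 9×2, 10×1) = 54
f[12] = max(1×54, 2×36, 3×27, …, 10×2, 11×1) = 81
One optimal split: 3 + 3 + 3 + 3; product 3×3×3×3 = 81.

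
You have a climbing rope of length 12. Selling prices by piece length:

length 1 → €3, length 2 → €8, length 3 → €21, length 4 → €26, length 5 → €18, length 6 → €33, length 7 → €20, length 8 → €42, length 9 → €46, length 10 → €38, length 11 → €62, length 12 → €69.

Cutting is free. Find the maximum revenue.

84

Consider every possible first cut. R[k] is the best of p[i]+R[k−i] over all sellable i≤k.
R[1] = 3
R[2] = max(3+3, 8+0) = 8
R[3] = max(3+8, 8+3, 21+0) = 21
R[4] = max(3+21, 8+8, 21+3, 26+0) = 26
R[5] = max(3+26, 8+21, 21+8, 26+3, 18+0) = 29
R[6] = max(3+29, 8+26, 21+21, 26+8, 18+3, 33+0) = 42
R[7] = max(3+42, 8+29, 21+26, …, 33+3, 20+0) = 47
R[8] = max(3+47, 8+42, 21+29, …, 20+3, 42+0) = 52
R[9] = max(3+52, 8+47, 21+42, …, 42+3, 46+0) = 63
R[10] = max(3+63, 8+52, 21+47, …, 46+3, 38+0) = 68
R[11] = max(3+68, 8+63, 21+52, …, 38+3, 62+0) = 73
R[12] = max(3+73, 8+68, 21+63, …, 62+3, 69+0) = 84
One optimal cutting: 3 + 3 + 3 + 3 → €21 + €21 + €21 + €21 = €84.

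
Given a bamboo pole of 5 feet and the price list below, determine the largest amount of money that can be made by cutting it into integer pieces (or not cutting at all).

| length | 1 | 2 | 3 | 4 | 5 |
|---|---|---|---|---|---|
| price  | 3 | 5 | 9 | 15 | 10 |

Build R[k] bottom-up: R[k] = max over allowed piece i of (p[i] + R[k−i]).
R[1] = 3
R[2] = 6  (first piece 1, then R[1]=3)
R[3] = 9  (first piece 1, then R[2]=6)
R[4] = 15
R[5] = 18  (first piece 1, then R[4]=15)
One optimal cutting: 4 + 1 → $15 + $3 = $18.

18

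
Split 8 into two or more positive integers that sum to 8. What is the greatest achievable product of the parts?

Fill prod[k] for k=2..8: at each k try every first piece i and multiply by the better of (k−i) uncut or prod[k−i].
prod[2] = 1×max(1,0) = 1×1 = 1
prod[3] = max(1×2, 2×1) = 2
prod[4] = max(1×3, 2×2, 3×1) = 4
prod[5] = max(1×4, 2×3, 3×2, 4×1) = 6
prod[6] = max(1×6, 2×4, 3×3, 4×2, 5×1) = 9
prod[7] = max(1×9, 2×6, 3×4, 4×3, 5×2, 6×1) = 12
prod[8] = max(1×12, 2×9, 3×6, …, 6×2, 7×1) = 18
One optimal split: 3 + 3 + 2; product 3×3×2 = 18.

18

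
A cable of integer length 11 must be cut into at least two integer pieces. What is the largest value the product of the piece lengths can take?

Define P[k] = max over 1≤i<k of i · max(k−i, P[k−i]); the inner max lets the remainder stay uncut if that's better.
P[2] = 1·max(1,0) = 1·1 = 1
P[3] = max(1·2, 2·1) = 2
P[4] = max(1·3, 2·2, 3·1) = 4
P[5] = max(1·4, 2·3, 3·2, 4·1) = 6
P[6] = max(1·6, 2·4, 3·3, 4·2, 5·1) = 9
P[7] = max(1·9, 2·6, 3·4, 4·3, 5·2, 6·1) = 12
P[8] = max(1·12, 2·9, 3·6, …, 6·2, 7·1) = 18
P[9] = max(1·18, 2·12, 3·9, …, 7·2, 8·1) = 27
P[10] = max(1·27, 2·18, 3·12, …, 8·2, 9·1) = 36
P[11] = max(1·36, 2·27, 3·18, …, 9·2, 10·1) = 54
One optimal split: 3 + 3 + 3 + 2; product 3·3·3·2 = 54.

54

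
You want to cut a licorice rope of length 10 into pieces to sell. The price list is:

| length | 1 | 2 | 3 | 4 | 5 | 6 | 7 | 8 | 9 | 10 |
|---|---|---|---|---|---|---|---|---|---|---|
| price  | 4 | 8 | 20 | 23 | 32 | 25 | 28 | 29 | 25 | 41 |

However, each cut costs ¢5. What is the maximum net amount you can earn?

Build v[k] bottom-up: v[k] = max over allowed piece i of (p[i] + v[k−i]) − 5 per cut.
v[1] = 4
v[2] = max(4+4-5, 8+0) = 8
v[3] = max(4+8-5, 8+4-5, 20+0) = 20
v[4] = max(4+20-5, 8+8-5, 20+4-5, 23+0) = 23
v[5] = max(4+23-5, 8+20-5, 20+8-5, 23+4-5, 32+0) = 32
v[6] = max(4+32-5, 8+23-5, 20+20-5, 23+8-5, 32+4-5, 25+0) = 35
v[7] = max(4+35-5, 8+32-5, 20+23-5, …, 25+4-5, 28+0) = 38
v[8] = max(4+38-5, 8+35-5, 20+32-5, …, 28+4-5, 29+0) = 47
v[9] = max(4+47-5, 8+38-5, 20+35-5, …, 29+4-5, 25+0) = 50
v[10] = max(4+50-5, 8+47-5, 20+38-5, …, 25+4-5, 41+0) = 59
One optimal plan: pieces 5 + 5 (1 cut) → ¢64 − ¢5 = ¢59.

59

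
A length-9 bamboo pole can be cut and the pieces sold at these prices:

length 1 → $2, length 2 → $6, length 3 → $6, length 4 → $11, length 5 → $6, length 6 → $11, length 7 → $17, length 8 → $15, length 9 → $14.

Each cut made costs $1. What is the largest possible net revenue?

22

Consider every possible first cut. r[k] is the best of p[i]+r[k−i] over all sellable i≤k, charging 1 whenever i<k.
r[1] = 2
r[2] = 6
r[3] = 7  (first piece 1, then r[2]=6)
r[4] = 11  (first piece 2, then r[2]=6)
r[5] = 12  (first piece 1, then r[4]=11)
r[6] = 16  (first piece 2, then r[4]=11)
r[7] = 17  (first piece 1, then r[6]=16)
r[8] = 21  (first piece 2, then r[6]=16)
r[9] = 22  (first piece 1, then r[8]=21)
One optimal plan: pieces 2 + 2 + 2 + 2 + 1 (4 cuts) → $26 − $4 = $22.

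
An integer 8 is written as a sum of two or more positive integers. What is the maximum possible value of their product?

Let P[k] be the best product for length k (with at least one cut). For each first piece i, the rest contributes max(k−i, P[k−i]).
P[2] = 1×max(1,0) = 1×1 = 1
P[3] = max(1×2, 2×1) = 2
P[4] = max(1×3, 2×2, 3×1) = 4
P[5] = max(1×4, 2×3, 3×2, 4×1) = 6
P[6] = max(1×6, 2×4, 3×3, 4×2, 5×1) = 9
P[7] = max(1×9, 2×6, 3×4, 4×3, 5×2, 6×1) = 12
P[8] = max(1×12, 2×9, 3×6, …, 6×2, 7×1) = 18
One optimal split: 3 + 3 + 2; product 3×3×2 = 18.

18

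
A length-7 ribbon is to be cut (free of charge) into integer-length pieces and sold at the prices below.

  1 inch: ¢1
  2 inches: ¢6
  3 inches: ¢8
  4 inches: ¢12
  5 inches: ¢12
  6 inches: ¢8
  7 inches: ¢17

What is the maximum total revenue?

Build r[k] bottom-up: r[k] = max over allowed piece i of (p[i] + r[k−i]).
r[1] = 1
r[2] = 6
r[3] = 8
r[4] = 12  (first piece 2, then r[2]=6)
r[5] = 14  (first piece 2, then r[3]=8)
r[6] = 18  (first piece 2, then r[4]=12)
r[7] = 20  (first piece 2, then r[5]=14)
One optimal cutting: 3 + 2 + 2 → ¢8 + ¢6 + ¢6 = ¢20.

20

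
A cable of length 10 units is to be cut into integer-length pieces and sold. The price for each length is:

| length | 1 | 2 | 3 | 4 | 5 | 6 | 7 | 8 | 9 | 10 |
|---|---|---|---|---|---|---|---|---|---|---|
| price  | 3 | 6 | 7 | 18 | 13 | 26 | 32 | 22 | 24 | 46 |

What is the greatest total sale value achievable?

46

Build R[k] bottom-up: R[k] = max over allowed piece i of (p[i] + R[k−i]).
R[1] = 3
R[2] = max(3+3, 6+0) = 6
R[3] = max(3+6, 6+3, 7+0) = 9
R[4] = max(3+9, 6+6, 7+3, 18+0) = 18
R[5] = max(3+18, 6+9, 7+6, 18+3, 13+0) = 21
R[6] = max(3+21, 6+18, 7+9, 18+6, 13+3, 26+0) = 26
R[7] = max(3+26, 6+21, 7+18, …, 26+3, 32+0) = 32
R[8] = max(3+32, 6+26, 7+21, …, 32+3, 22+0) = 36
R[9] = max(3+36, 6+32, 7+26, …, 22+3, 24+0) = 39
R[10] = max(3+39, 6+36, 7+32, …, 24+3, 46+0) = 46
Best is to sell the whole 10-unit piece uncut for $46.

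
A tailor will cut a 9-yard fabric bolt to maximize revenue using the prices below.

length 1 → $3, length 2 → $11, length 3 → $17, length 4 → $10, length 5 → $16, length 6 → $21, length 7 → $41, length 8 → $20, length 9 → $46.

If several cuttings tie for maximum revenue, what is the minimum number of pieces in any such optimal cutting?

2

Let r[k] be the best obtainable value from length k. For each k, try every first piece i and keep the best of price[i] + r[k−i].
r[1] = 3
r[2] = max(3+3, 11+0) = 11
r[3] = max(3+11, 11+3, 17+0) = 17
r[4] = max(3+17, 11+11, 17+3, 10+0) = 22
r[5] = max(3+22, 11+17, 17+11, 10+3, 16+0) = 28
r[6] = max(3+28, 11+22, 17+17, 10+11, 16+3, 21+0) = 34
r[7] = max(3+34, 11+28, 17+22, …, 21+3, 41+0) = 41
r[8] = max(3+41, 11+34, 17+28, …, 41+3, 20+0) = 45
r[9] = max(3+45, 11+41, 17+34, …, 20+3, 46+0) = 52
Maximum revenue is $52.
Now minimize piece count subject to staying optimal: for each k, pieces[k] = 1 + min over i with p[i]+r[k−i]=r[k] of pieces[k−i].
pieces[6] = 2
pieces[7] = 1
pieces[8] = 3
pieces[9] = 2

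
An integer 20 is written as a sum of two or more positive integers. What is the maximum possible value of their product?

1458

Let P[k] be the best product for length k (with at least one cut). For each first piece i, the rest contributes max(k−i, P[k−i]).
P[2] = 1*max(1,0) = 1*1 = 1
P[3] = 1*max(2,1) = 1*2 = 2
P[4] = 2*max(2,1) = 2*2 = 4
P[5] = 2*max(3,2) = 2*3 = 6
P[6] = 3*max(3,2) = 3*3 = 9
P[7] = 2*max(5,6) = 2*6 = 12
P[8] = 2*max(6,9) = 2*9 = 18
P[9] = 3*max(6,9) = 3*9 = 27
P[10] = 2*max(8,18) = 2*18 = 36
P[11] = 2*max(9,27) = 2*27 = 54
P[12] = 3*max(9,27) = 3*27 = 81
P[13] = 2*max(11,54) = 2*54 = 108
P[14] = 2*max(12,81) = 2*81 = 162
P[15] = 3*max(12,81) = 3*81 = 243
P[16] = 2*max(14,162) = 2*162 = 324
P[17] = 2*max(15,243) = 2*243 = 486
P[18] = 3*max(15,243) = 3*243 = 729
P[19] = 2*max(17,486) = 2*486 = 972
P[20] = 2*max(18,729) = 2*729 = 1458
One optimal split: 3 + 3 + 3 + 3 + 3 + 3 + 2; product 3*3*3*3*3*3*2 = 1458.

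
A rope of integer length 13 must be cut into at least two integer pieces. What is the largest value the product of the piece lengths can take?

108

Define prod[k] = max over 1≤i<k of i · max(k−i, prod[k−i]); the inner max lets the remainder stay uncut if that's better.
prod[2] = 1·max(1,0) = 1·1 = 1
prod[3] = max(1·2, 2·1) = 2
prod[4] = max(1·3, 2·2, 3·1) = 4
prod[5] = max(1·4, 2·3, 3·2, 4·1) = 6
prod[6] = max(1·6, 2·4, 3·3, 4·2, 5·1) = 9
prod[7] = max(1·9, 2·6, 3·4, 4·3, 5·2, 6·1) = 12
prod[8] = max(1·12, 2·9, 3·6, …, 6·2, 7·1) = 18
prod[9] = max(1·18, 2·12, 3·9, …, 7·2, 8·1) = 27
prod[10] = max(1·27, 2·18, 3·12, …, 8·2, 9·1) = 36
prod[11] = max(1·36, 2·27, 3·18, …, 9·2, 10·1) = 54
prod[12] = max(1·54, 2·36, 3·27, …, 10·2, 11·1) = 81
prod[13] = max(1·81, 2·54, 3·36, …, 11·2, 12·1) = 108
One optimal split: 3 + 3 + 3 + 2 + 2; product 3·3·3·2·2 = 108.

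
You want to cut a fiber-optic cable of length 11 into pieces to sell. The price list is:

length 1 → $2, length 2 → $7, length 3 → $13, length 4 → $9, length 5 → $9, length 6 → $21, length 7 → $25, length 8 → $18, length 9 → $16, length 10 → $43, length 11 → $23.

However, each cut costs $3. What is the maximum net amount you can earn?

42

Let r[k] be the best obtainable value from length k. For each k, try every first piece i and keep the best of price[i] + r[k−i] minus the 3 cut fee when i<k.
r[1] = 2
r[2] = 7
r[3] = 13
r[4] = 12  (first piece 1, then r[3]=13)
r[5] = 17  (first piece 2, then r[3]=13)
r[6] = 23  (first piece 3, then r[3]=13)
r[7] = 25
r[8] = 27  (first piece 2, then r[6]=23)
r[9] = 33  (first piece 3, then r[6]=23)
r[10] = 43
r[11] = 42  (first piece 1, then r[10]=43)
One optimal plan: pieces 10 + 1 (1 cut) → $45 − $3 = $42.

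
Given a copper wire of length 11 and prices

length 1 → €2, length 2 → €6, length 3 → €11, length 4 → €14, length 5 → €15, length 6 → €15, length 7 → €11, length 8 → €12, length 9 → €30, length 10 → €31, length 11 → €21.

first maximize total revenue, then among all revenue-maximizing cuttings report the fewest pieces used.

Consider every possible first cut. r[k] is the best of p[i]+r[k−i] over all sellable i≤k.
r[1] = 2
r[2] = 6
r[3] = 11
r[4] = 14
r[5] = 17  (first piece 2, then r[3]=11)
r[6] = 22  (first piece 3, then r[3]=11)
r[7] = 25  (first piece 3, then r[4]=14)
r[8] = 28  (first piece 2, then r[6]=22)
r[9] = 33  (first piece 3, then r[6]=22)
r[10] = 36  (first piece 3, then r[7]=25)
r[11] = 39  (first piece 2, then r[9]=33)
Maximum revenue is €39.
Now minimize piece count subject to staying optimal: for each k, pieces[k] = 1 + min over i with p[i]+r[k−i]=r[k] of pieces[k−i].
pieces[8] = 2
pieces[9] = 3
pieces[10] = 3
pieces[11] = 3

3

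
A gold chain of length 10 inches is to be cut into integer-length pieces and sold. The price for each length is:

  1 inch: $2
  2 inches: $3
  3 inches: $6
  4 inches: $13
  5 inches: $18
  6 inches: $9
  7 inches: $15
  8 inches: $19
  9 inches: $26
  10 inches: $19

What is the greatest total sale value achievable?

36

Build best[k] bottom-up: best[k] = max over allowed piece i of (p[i] + best[k−i]).
best[1] = 2
best[2] = max(2+2, 3+0) = 4
best[3] = max(2+4, 3+2, 6+0) = 6
best[4] = max(2+6, 3+4, 6+2, 13+0) = 13
best[5] = max(2+13, 3+6, 6+4, 13+2, 18+0) = 18
best[6] = max(2+18, 3+13, 6+6, 13+4, 18+2, 9+0) = 20
best[7] = max(2+20, 3+18, 6+13, …, 9+2, 15+0) = 22
best[8] = max(2+22, 3+20, 6+18, …, 15+2, 19+0) = 26
best[9] = max(2+26, 3+22, 6+20, …, 19+2, 26+0) = 31
best[10] = max(2+31, 3+26, 6+22, …, 26+2, 19+0) = 36
One optimal cutting: 5 + 5 → $18 + $18 = $36.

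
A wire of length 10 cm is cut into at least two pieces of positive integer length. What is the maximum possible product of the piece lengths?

Let prod[k] be the best product for length k (with at least one cut). For each first piece i, the rest contributes max(k−i, prod[k−i]).
prod[2] = 1×max(1,0) = 1×1 = 1
prod[3] = 1×max(2,1) = 1×2 = 2
prod[4] = 2×max(2,1) = 2×2 = 4
prod[5] = 2×max(3,2) = 2×3 = 6
prod[6] = 3×max(3,2) = 3×3 = 9
prod[7] = 2×max(5,6) = 2×6 = 12
prod[8] = 2×max(6,9) = 2×9 = 18
prod[9] = 3×max(6,9) = 3×9 = 27
prod[10] = 2×max(8,18) = 2×18 = 36
One optimal split: 3 + 3 + 2 + 2; product 3×3×2×2 = 36.

36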